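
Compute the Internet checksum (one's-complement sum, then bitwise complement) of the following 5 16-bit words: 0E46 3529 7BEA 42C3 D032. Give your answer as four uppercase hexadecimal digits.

One's-complement addition (fold any carry out of bit 15 back into bit 0):
  0x0E46 + 0x3529 = 0x0436F
  0x436F + 0x7BEA = 0x0BF59
  0xBF59 + 0x42C3 = 0x1021C → wrap carry → 0x021D
  0x021D + 0xD032 = 0x0D24F
One's-complement sum = 0xD24F.
Checksum = ~0xD24F & 0xFFFF = 0x2DB0.

2DB0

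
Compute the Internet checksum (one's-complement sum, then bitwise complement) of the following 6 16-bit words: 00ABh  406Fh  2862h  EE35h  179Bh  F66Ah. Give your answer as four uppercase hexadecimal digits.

One's-complement addition (fold any carry out of bit 15 back into bit 0):
  0x00AB + 0x406F = 0x0411A
  0x411A + 0x2862 = 0x0697C
  0x697C + 0xEE35 = 0x157B1 → wrap carry → 0x57B2
  0x57B2 + 0x179B = 0x06F4D
  0x6F4D + 0xF66A = 0x165B7 → wrap carry → 0x65B8
One's-complement sum = 0x65B8.
Checksum = ~0x65B8 & 0xFFFF = 0x9A47.

9A47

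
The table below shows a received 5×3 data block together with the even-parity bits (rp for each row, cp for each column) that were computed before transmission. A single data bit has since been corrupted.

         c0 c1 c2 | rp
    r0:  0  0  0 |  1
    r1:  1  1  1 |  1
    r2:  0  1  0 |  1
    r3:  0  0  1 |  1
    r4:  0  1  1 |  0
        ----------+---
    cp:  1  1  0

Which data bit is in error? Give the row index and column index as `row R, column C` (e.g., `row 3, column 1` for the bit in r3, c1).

Recompute each row's even parity and compare to rp:
  r0: data parity 0, sent rp 1 → mismatch
  r1: data parity 1, sent rp 1 → ok
  r2: data parity 1, sent rp 1 → ok
  r3: data parity 1, sent rp 1 → ok
  r4: data parity 0, sent rp 0 → ok
Recompute each column's even parity and compare to cp:
  c0: data parity 1, sent cp 1 → ok
  c1: data parity 1, sent cp 1 → ok
  c2: data parity 1, sent cp 0 → mismatch
Exactly one row (r0) and one column (c2) fail → the flipped bit is at their intersection.

row 0, column 2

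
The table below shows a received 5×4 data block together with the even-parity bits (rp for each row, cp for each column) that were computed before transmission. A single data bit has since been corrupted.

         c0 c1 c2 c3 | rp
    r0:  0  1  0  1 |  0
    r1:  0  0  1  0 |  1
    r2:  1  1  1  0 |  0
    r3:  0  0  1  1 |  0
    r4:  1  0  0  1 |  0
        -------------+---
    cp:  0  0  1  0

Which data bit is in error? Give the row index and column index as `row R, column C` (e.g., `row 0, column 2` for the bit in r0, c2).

Recompute each row's even parity and compare to rp:
  r0: data parity 0, sent rp 0 → ok
  r1: data parity 1, sent rp 1 → ok
  r2: data parity 1, sent rp 0 → mismatch
  r3: data parity 0, sent rp 0 → ok
  r4: data parity 0, sent rp 0 → ok
Recompute each column's even parity and compare to cp:
  c0: data parity 0, sent cp 0 → ok
  c1: data parity 0, sent cp 0 → ok
  c2: data parity 1, sent cp 1 → ok
  c3: data parity 1, sent cp 0 → mismatch
Exactly one row (r2) and one column (c3) fail → the flipped bit is at their intersection.

row 2, column 3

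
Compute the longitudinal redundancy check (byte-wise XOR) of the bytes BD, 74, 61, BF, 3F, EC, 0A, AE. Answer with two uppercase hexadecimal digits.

60

XOR the bytes together:
  start with 0xBD
  0xBD ⊕ 0x74 = 0xC9
  0xC9 ⊕ 0x61 = 0xA8
  0xA8 ⊕ 0xBF = 0x17
  0x17 ⊕ 0x3F = 0x28
  0x28 ⊕ 0xEC = 0xC4
  0xC4 ⊕ 0x0A = 0xCE
  0xCE ⊕ 0xAE = 0x60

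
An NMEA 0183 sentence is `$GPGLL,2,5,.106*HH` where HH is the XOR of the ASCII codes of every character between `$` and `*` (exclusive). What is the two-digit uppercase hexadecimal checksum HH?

62

XOR the ASCII codes of the payload characters:
  'G' = 0x47 → acc = 0x47
  'P' = 0x50 → acc = 0x17
  'G' = 0x47 → acc = 0x50
  'L' = 0x4C → acc = 0x1C
  'L' = 0x4C → acc = 0x50
  ',' = 0x2C → acc = 0x7C
  '2' = 0x32 → acc = 0x4E
  ',' = 0x2C → acc = 0x62
  '5' = 0x35 → acc = 0x57
  ',' = 0x2C → acc = 0x7B
  '.' = 0x2E → acc = 0x55
  '1' = 0x31 → acc = 0x64
  '0' = 0x30 → acc = 0x54
  '6' = 0x36 → acc = 0x62
Checksum = 0x62.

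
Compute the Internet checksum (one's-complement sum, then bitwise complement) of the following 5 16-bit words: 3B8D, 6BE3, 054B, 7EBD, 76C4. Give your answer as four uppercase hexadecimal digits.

One's-complement addition (fold any carry out of bit 15 back into bit 0):
  0x3B8D + 0x6BE3 = 0x0A770
  0xA770 + 0x054B = 0x0ACBB
  0xACBB + 0x7EBD = 0x12B78 → wrap carry → 0x2B79
  0x2B79 + 0x76C4 = 0x0A23D
One's-complement sum = 0xA23D.
Checksum = ~0xA23D & 0xFFFF = 0x5DC2.

5DC2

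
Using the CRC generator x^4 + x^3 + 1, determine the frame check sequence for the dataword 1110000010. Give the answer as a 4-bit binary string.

0011

Append 4 zeros: 11100000100000. Divide by 11001 (XOR where the leading bit is 1):
  pos 0: 11100 XOR 11001 = 00101
  pos 2: 10100 XOR 11001 = 01101
  pos 3: 11010 XOR 11001 = 00011
  pos 6: 11100 XOR 11001 = 00101
  pos 8: 10100 XOR 11001 = 01101
  pos 9: 11010 XOR 11001 = 00011
Remainder (last 4 bits) = 0011. This is the CRC / FCS.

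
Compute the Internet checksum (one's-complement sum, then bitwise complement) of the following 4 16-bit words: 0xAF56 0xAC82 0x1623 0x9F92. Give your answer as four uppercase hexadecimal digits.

EE70

One's-complement addition (fold any carry out of bit 15 back into bit 0):
  0xAF56 + 0xAC82 = 0x15BD8 → wrap carry → 0x5BD9
  0x5BD9 + 0x1623 = 0x071FC
  0x71FC + 0x9F92 = 0x1118E → wrap carry → 0x118F
One's-complement sum = 0x118F.
Checksum = ~0x118F & 0xFFFF = 0xEE70.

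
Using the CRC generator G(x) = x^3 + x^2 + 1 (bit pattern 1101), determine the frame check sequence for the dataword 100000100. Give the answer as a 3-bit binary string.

Append 3 zeros: 100000100000. Divide by 1101 (XOR where the leading bit is 1):
  pos 0: 1000 XOR 1101 = 0101
  pos 1: 1010 XOR 1101 = 0111
  pos 2: 1110 XOR 1101 = 0011
  pos 4: 1110 XOR 1101 = 0011
  pos 6: 1100 XOR 1101 = 0001
Remainder (last 3 bits) = 100. This is the CRC / FCS.

100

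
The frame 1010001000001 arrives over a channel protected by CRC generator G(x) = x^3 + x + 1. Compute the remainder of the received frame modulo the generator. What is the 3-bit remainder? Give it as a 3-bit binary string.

Modulo-2 division of 1010001000001 by 1011:
  pos 0: 1010 XOR 1011 = 0001
  pos 3: 1001 XOR 1011 = 0010
  pos 5: 1000 XOR 1011 = 0011
  pos 7: 1100 XOR 1011 = 0111
  pos 8: 1110 XOR 1011 = 0101
  pos 9: 1011 XOR 1011 = 0000
Remainder = 000 (zero — the frame passes the CRC check).

000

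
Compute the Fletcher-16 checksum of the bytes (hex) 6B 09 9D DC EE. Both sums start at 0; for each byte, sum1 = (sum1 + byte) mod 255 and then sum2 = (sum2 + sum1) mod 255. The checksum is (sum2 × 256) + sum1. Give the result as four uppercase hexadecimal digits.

Running sums (mod 255):
  after byte 0 (6B): sum1=107, sum2=107
  after byte 1 (09): sum1=116, sum2=223
  after byte 2 (9D): sum1=18, sum2=241
  after byte 3 (DC): sum1=238, sum2=224
  after byte 4 (EE): sum1=221, sum2=190
Checksum = sum2·256 + sum1 = 190·256 + 221 = 48861 = 0xBEDD.

BEDD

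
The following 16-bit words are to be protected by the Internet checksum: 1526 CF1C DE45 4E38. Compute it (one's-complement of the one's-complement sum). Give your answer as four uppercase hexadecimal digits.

EF3E

One's-complement addition (fold any carry out of bit 15 back into bit 0):
  0x1526 + 0xCF1C = 0x0E442
  0xE442 + 0xDE45 = 0x1C287 → wrap carry → 0xC288
  0xC288 + 0x4E38 = 0x110C0 → wrap carry → 0x10C1
One's-complement sum = 0x10C1.
Checksum = ~0x10C1 & 0xFFFF = 0xEF3E.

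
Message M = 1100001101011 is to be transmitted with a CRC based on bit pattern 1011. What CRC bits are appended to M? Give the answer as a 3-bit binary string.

101

Append 3 zeros: 1100001101011000. Divide by 1011 (XOR where the leading bit is 1):
  pos 0: 1100 XOR 1011 = 0111
  pos 1: 1110 XOR 1011 = 0101
  pos 2: 1010 XOR 1011 = 0001
  pos 5: 1110 XOR 1011 = 0101
  pos 6: 1011 XOR 1011 = 0000
  pos 11: 1100 XOR 1011 = 0111
  pos 12: 1110 XOR 1011 = 0101
Remainder (last 3 bits) = 101. This is the CRC / FCS.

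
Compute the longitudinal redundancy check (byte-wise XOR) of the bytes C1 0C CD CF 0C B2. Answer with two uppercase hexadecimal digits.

71

XOR the bytes together:
  start with 0xC1
  0xC1 ⊕ 0x0C = 0xCD
  0xCD ⊕ 0xCD = 0x00
  0x00 ⊕ 0xCF = 0xCF
  0xCF ⊕ 0x0C = 0xC3
  0xC3 ⊕ 0xB2 = 0x71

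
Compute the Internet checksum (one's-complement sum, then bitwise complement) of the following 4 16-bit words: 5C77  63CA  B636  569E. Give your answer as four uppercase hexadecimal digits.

One's-complement addition (fold any carry out of bit 15 back into bit 0):
  0x5C77 + 0x63CA = 0x0C041
  0xC041 + 0xB636 = 0x17677 → wrap carry → 0x7678
  0x7678 + 0x569E = 0x0CD16
One's-complement sum = 0xCD16.
Checksum = ~0xCD16 & 0xFFFF = 0x32E9.

32E9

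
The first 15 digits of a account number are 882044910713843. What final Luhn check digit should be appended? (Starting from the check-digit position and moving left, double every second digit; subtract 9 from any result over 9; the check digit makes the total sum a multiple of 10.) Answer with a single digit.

Partial digits right→left: 3 4 8 3 1 7 0 1 9 4 4 0 2 8 8
Double every second digit counting from the check-digit position (so the 1st, 3rd, 5th, ... of the partial from the right).
  doubled (with −9 where >9): 6 7 2 0 9 8 4 7 → sum 43
  kept as-is: 4 3 7 1 4 0 8 → sum 27
Total = 43 + 27 = 70.
Check digit = (10 − (70 mod 10)) mod 10 = 0.

0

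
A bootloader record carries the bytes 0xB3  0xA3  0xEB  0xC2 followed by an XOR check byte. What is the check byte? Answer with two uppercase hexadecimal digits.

39

XOR the bytes together:
  start with 0xB3
  0xB3 ⊕ 0xA3 = 0x10
  0x10 ⊕ 0xEB = 0xFB
  0xFB ⊕ 0xC2 = 0x39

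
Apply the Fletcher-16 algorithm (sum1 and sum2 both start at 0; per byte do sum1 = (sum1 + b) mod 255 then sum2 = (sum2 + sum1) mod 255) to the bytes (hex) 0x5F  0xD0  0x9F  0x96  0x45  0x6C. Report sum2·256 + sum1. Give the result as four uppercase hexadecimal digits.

8918

Running sums (mod 255):
  after byte 0 (0x5F): sum1=95, sum2=95
  after byte 1 (0xD0): sum1=48, sum2=143
  after byte 2 (0x9F): sum1=207, sum2=95
  after byte 3 (0x96): sum1=102, sum2=197
  after byte 4 (0x45): sum1=171, sum2=113
  after byte 5 (0x6C): sum1=24, sum2=137
Checksum = sum2·256 + sum1 = 137·256 + 24 = 35096 = 0x8918.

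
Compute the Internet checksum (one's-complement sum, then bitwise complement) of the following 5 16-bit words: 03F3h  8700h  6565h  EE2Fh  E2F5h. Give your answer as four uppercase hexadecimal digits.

One's-complement addition (fold any carry out of bit 15 back into bit 0):
  0x03F3 + 0x8700 = 0x08AF3
  0x8AF3 + 0x6565 = 0x0F058
  0xF058 + 0xEE2F = 0x1DE87 → wrap carry → 0xDE88
  0xDE88 + 0xE2F5 = 0x1C17D → wrap carry → 0xC17E
One's-complement sum = 0xC17E.
Checksum = ~0xC17E & 0xFFFF = 0x3E81.

3E81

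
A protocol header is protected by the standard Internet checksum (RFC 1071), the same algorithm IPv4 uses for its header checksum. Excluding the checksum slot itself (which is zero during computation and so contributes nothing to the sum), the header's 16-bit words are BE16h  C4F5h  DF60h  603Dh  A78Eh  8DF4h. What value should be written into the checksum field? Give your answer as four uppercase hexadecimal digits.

One's-complement addition (fold any carry out of bit 15 back into bit 0):
  0xBE16 + 0xC4F5 = 0x1830B → wrap carry → 0x830C
  0x830C + 0xDF60 = 0x1626C → wrap carry → 0x626D
  0x626D + 0x603D = 0x0C2AA
  0xC2AA + 0xA78E = 0x16A38 → wrap carry → 0x6A39
  0x6A39 + 0x8DF4 = 0x0F82D
One's-complement sum = 0xF82D.
Checksum = ~0xF82D & 0xFFFF = 0x07D2.

07D2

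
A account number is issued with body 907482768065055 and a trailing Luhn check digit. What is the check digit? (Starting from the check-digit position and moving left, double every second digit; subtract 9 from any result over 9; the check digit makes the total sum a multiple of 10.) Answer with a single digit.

1

Partial digits right→left: 5 5 0 5 6 0 8 6 7 2 8 4 7 0 9
Double every second digit counting from the check-digit position (so the 1st, 3rd, 5th, ... of the partial from the right).
  doubled (with −9 where >9): 1 0 3 7 5 7 5 9 → sum 37
  kept as-is: 5 5 0 6 2 4 0 → sum 22
Total = 37 + 22 = 59.
Check digit = (10 − (59 mod 10)) mod 10 = 1.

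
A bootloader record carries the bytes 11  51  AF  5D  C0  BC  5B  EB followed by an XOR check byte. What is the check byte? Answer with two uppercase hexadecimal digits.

7E

XOR the bytes together:
  start with 0x11
  0x11 ⊕ 0x51 = 0x40
  0x40 ⊕ 0xAF = 0xEF
  0xEF ⊕ 0x5D = 0xB2
  0xB2 ⊕ 0xC0 = 0x72
  0x72 ⊕ 0xBC = 0xCE
  0xCE ⊕ 0x5B = 0x95
  0x95 ⊕ 0xEB = 0x7E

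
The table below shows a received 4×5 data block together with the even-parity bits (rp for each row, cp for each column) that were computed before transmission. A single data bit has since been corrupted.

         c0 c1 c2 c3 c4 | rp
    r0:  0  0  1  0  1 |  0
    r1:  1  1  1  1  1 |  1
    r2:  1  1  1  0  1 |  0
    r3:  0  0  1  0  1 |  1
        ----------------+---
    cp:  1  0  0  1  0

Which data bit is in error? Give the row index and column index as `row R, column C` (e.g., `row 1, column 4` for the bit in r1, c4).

Recompute each row's even parity and compare to rp:
  r0: data parity 0, sent rp 0 → ok
  r1: data parity 1, sent rp 1 → ok
  r2: data parity 0, sent rp 0 → ok
  r3: data parity 0, sent rp 1 → mismatch
Recompute each column's even parity and compare to cp:
  c0: data parity 0, sent cp 1 → mismatch
  c1: data parity 0, sent cp 0 → ok
  c2: data parity 0, sent cp 0 → ok
  c3: data parity 1, sent cp 1 → ok
  c4: data parity 0, sent cp 0 → ok
Exactly one row (r3) and one column (c0) fail → the flipped bit is at their intersection.

row 3, column 0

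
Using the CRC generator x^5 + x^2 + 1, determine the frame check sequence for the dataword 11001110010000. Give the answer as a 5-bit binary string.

Append 5 zeros: 1100111001000000000. Divide by 100101 (XOR where the leading bit is 1):
  pos 0: 110011 XOR 100101 = 010110
  pos 1: 101101 XOR 100101 = 001000
  pos 3: 100000 XOR 100101 = 000101
  pos 6: 101100 XOR 100101 = 001001
  pos 8: 100100 XOR 100101 = 000001
  pos 13: 100000 XOR 100101 = 000101
Remainder (last 5 bits) = 00101. This is the CRC / FCS.

00101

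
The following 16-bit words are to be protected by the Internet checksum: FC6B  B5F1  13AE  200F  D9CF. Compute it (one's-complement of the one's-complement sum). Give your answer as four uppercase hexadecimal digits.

4015

One's-complement addition (fold any carry out of bit 15 back into bit 0):
  0xFC6B + 0xB5F1 = 0x1B25C → wrap carry → 0xB25D
  0xB25D + 0x13AE = 0x0C60B
  0xC60B + 0x200F = 0x0E61A
  0xE61A + 0xD9CF = 0x1BFE9 → wrap carry → 0xBFEA
One's-complement sum = 0xBFEA.
Checksum = ~0xBFEA & 0xFFFF = 0x4015.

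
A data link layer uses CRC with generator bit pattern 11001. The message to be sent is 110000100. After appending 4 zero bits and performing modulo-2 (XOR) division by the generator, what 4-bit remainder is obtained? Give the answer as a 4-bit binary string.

0001

Append 4 zeros: 1100001000000. Divide by 11001 (XOR where the leading bit is 1):
  pos 0: 11000 XOR 11001 = 00001
  pos 4: 10100 XOR 11001 = 01101
  pos 5: 11010 XOR 11001 = 00011
  pos 8: 11000 XOR 11001 = 00001
Remainder (last 4 bits) = 0001. This is the CRC / FCS.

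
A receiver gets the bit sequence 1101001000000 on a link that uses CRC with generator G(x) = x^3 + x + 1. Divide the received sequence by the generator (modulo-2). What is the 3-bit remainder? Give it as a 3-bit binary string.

000

Modulo-2 division of 1101001000000 by 1011:
  pos 0: 1101 XOR 1011 = 0110
  pos 1: 1100 XOR 1011 = 0111
  pos 2: 1110 XOR 1011 = 0101
  pos 3: 1011 XOR 1011 = 0000
Remainder = 000 (zero — the frame passes the CRC check).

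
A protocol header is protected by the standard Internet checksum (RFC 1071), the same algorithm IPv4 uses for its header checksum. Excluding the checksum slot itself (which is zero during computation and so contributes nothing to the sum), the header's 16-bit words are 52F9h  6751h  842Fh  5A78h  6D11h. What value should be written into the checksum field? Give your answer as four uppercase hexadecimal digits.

F9FB

One's-complement addition (fold any carry out of bit 15 back into bit 0):
  0x52F9 + 0x6751 = 0x0BA4A
  0xBA4A + 0x842F = 0x13E79 → wrap carry → 0x3E7A
  0x3E7A + 0x5A78 = 0x098F2
  0x98F2 + 0x6D11 = 0x10603 → wrap carry → 0x0604
One's-complement sum = 0x0604.
Checksum = ~0x0604 & 0xFFFF = 0xF9FB.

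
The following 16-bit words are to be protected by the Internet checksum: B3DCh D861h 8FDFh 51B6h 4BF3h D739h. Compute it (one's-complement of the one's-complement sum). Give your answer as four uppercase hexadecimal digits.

6EFE

One's-complement addition (fold any carry out of bit 15 back into bit 0):
  0xB3DC + 0xD861 = 0x18C3D → wrap carry → 0x8C3E
  0x8C3E + 0x8FDF = 0x11C1D → wrap carry → 0x1C1E
  0x1C1E + 0x51B6 = 0x06DD4
  0x6DD4 + 0x4BF3 = 0x0B9C7
  0xB9C7 + 0xD739 = 0x19100 → wrap carry → 0x9101
One's-complement sum = 0x9101.
Checksum = ~0x9101 & 0xFFFF = 0x6EFE.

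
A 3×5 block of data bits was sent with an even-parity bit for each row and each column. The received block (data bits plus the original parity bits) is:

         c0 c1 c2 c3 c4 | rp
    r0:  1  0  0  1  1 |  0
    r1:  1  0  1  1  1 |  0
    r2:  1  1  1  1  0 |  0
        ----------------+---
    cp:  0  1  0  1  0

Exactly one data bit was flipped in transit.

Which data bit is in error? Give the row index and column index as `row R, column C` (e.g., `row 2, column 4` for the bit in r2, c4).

row 0, column 0

Recompute each row's even parity and compare to rp:
  r0: data parity 1, sent rp 0 → mismatch
  r1: data parity 0, sent rp 0 → ok
  r2: data parity 0, sent rp 0 → ok
Recompute each column's even parity and compare to cp:
  c0: data parity 1, sent cp 0 → mismatch
  c1: data parity 1, sent cp 1 → ok
  c2: data parity 0, sent cp 0 → ok
  c3: data parity 1, sent cp 1 → ok
  c4: data parity 0, sent cp 0 → ok
Exactly one row (r0) and one column (c0) fail → the flipped bit is at their intersection.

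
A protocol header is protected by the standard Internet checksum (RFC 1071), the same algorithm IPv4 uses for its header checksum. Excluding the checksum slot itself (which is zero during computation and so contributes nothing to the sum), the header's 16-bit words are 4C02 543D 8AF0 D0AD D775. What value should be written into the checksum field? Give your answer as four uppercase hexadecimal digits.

2CAC

One's-complement addition (fold any carry out of bit 15 back into bit 0):
  0x4C02 + 0x543D = 0x0A03F
  0xA03F + 0x8AF0 = 0x12B2F → wrap carry → 0x2B30
  0x2B30 + 0xD0AD = 0x0FBDD
  0xFBDD + 0xD775 = 0x1D352 → wrap carry → 0xD353
One's-complement sum = 0xD353.
Checksum = ~0xD353 & 0xFFFF = 0x2CAC.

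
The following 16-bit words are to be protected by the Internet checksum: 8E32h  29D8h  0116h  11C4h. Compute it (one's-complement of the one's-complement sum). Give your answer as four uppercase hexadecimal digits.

One's-complement addition (fold any carry out of bit 15 back into bit 0):
  0x8E32 + 0x29D8 = 0x0B80A
  0xB80A + 0x0116 = 0x0B920
  0xB920 + 0x11C4 = 0x0CAE4
One's-complement sum = 0xCAE4.
Checksum = ~0xCAE4 & 0xFFFF = 0x351B.

351B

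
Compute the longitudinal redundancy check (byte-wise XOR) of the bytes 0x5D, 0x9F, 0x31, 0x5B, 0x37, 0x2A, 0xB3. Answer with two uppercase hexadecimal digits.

XOR the bytes together:
  start with 0x5D
  0x5D ⊕ 0x9F = 0xC2
  0xC2 ⊕ 0x31 = 0xF3
  0xF3 ⊕ 0x5B = 0xA8
  0xA8 ⊕ 0x37 = 0x9F
  0x9F ⊕ 0x2A = 0xB5
  0xB5 ⊕ 0xB3 = 0x06

06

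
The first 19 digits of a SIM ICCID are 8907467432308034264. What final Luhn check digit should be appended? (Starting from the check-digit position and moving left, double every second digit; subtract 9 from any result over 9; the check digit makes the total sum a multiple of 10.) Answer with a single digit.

Partial digits right→left: 4 6 2 4 3 0 8 0 3 2 3 4 7 6 4 7 0 9 8
Double every second digit counting from the check-digit position (so the 1st, 3rd, 5th, ... of the partial from the right).
  doubled (with −9 where >9): 8 4 6 7 6 6 5 8 0 7 → sum 57
  kept as-is: 6 4 0 0 2 4 6 7 9 → sum 38
Total = 57 + 38 = 95.
Check digit = (10 − (95 mod 10)) mod 10 = 5.

5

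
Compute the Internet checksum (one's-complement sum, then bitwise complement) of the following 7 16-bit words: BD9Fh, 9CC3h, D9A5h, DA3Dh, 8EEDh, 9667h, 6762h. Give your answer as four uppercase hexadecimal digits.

6501

One's-complement addition (fold any carry out of bit 15 back into bit 0):
  0xBD9F + 0x9CC3 = 0x15A62 → wrap carry → 0x5A63
  0x5A63 + 0xD9A5 = 0x13408 → wrap carry → 0x3409
  0x3409 + 0xDA3D = 0x10E46 → wrap carry → 0x0E47
  0x0E47 + 0x8EED = 0x09D34
  0x9D34 + 0x9667 = 0x1339B → wrap carry → 0x339C
  0x339C + 0x6762 = 0x09AFE
One's-complement sum = 0x9AFE.
Checksum = ~0x9AFE & 0xFFFF = 0x6501.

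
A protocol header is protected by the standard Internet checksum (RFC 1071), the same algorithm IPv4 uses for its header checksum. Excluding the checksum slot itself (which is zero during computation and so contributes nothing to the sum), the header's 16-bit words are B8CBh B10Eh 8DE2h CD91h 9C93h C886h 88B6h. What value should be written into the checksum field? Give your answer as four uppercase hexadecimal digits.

One's-complement addition (fold any carry out of bit 15 back into bit 0):
  0xB8CB + 0xB10E = 0x169D9 → wrap carry → 0x69DA
  0x69DA + 0x8DE2 = 0x0F7BC
  0xF7BC + 0xCD91 = 0x1C54D → wrap carry → 0xC54E
  0xC54E + 0x9C93 = 0x161E1 → wrap carry → 0x61E2
  0x61E2 + 0xC886 = 0x12A68 → wrap carry → 0x2A69
  0x2A69 + 0x88B6 = 0x0B31F
One's-complement sum = 0xB31F.
Checksum = ~0xB31F & 0xFFFF = 0x4CE0.

4CE0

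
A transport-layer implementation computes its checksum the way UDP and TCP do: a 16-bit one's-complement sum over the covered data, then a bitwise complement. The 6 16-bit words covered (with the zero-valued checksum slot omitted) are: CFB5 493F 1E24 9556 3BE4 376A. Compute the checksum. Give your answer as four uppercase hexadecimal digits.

C041

One's-complement addition (fold any carry out of bit 15 back into bit 0):
  0xCFB5 + 0x493F = 0x118F4 → wrap carry → 0x18F5
  0x18F5 + 0x1E24 = 0x03719
  0x3719 + 0x9556 = 0x0CC6F
  0xCC6F + 0x3BE4 = 0x10853 → wrap carry → 0x0854
  0x0854 + 0x376A = 0x03FBE
One's-complement sum = 0x3FBE.
Checksum = ~0x3FBE & 0xFFFF = 0xC041.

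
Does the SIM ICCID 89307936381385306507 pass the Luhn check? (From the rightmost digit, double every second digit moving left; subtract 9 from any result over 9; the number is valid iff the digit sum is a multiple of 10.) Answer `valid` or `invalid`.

valid

From the right, keep odd positions and double even positions (subtract 9 from any doubled value over 9):
  doubled (positions 2,4,...): 0 3 6 7 2 6 6 5 6 7 → sum 48
  kept (positions 1,3,...): 7 5 0 5 3 8 6 9 0 9 → sum 52
Total = 100.
100 mod 10 = 0, so the number is valid.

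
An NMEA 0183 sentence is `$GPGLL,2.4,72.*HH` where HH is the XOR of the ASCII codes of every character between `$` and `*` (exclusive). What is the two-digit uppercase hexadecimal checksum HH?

XOR the ASCII codes of the payload characters:
  'G' = 0x47 → acc = 0x47
  'P' = 0x50 → acc = 0x17
  'G' = 0x47 → acc = 0x50
  'L' = 0x4C → acc = 0x1C
  'L' = 0x4C → acc = 0x50
  ',' = 0x2C → acc = 0x7C
  '2' = 0x32 → acc = 0x4E
  '.' = 0x2E → acc = 0x60
  '4' = 0x34 → acc = 0x54
  ',' = 0x2C → acc = 0x78
  '7' = 0x37 → acc = 0x4F
  '2' = 0x32 → acc = 0x7D
  '.' = 0x2E → acc = 0x53
Checksum = 0x53.

53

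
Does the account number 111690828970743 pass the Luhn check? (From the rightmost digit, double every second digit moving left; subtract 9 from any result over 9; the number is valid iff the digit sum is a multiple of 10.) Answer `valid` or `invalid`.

valid

From the right, keep odd positions and double even positions (subtract 9 from any doubled value over 9):
  doubled (positions 2,4,...): 8 0 9 4 0 3 2 → sum 26
  kept (positions 1,3,...): 3 7 7 8 8 9 1 1 → sum 44
Total = 70.
70 mod 10 = 0, so the number is valid.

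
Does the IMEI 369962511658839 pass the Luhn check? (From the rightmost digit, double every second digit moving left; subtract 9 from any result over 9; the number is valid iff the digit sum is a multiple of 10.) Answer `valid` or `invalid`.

From the right, keep odd positions and double even positions (subtract 9 from any doubled value over 9):
  doubled (positions 2,4,...): 6 7 3 2 4 9 3 → sum 34
  kept (positions 1,3,...): 9 8 5 1 5 6 9 3 → sum 46
Total = 80.
80 mod 10 = 0, so the number is valid.

valid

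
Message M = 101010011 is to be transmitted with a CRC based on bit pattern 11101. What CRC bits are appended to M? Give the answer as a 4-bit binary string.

Append 4 zeros: 1010100110000. Divide by 11101 (XOR where the leading bit is 1):
  pos 0: 10101 XOR 11101 = 01000
  pos 1: 10000 XOR 11101 = 01101
  pos 2: 11010 XOR 11101 = 00111
  pos 4: 11111 XOR 11101 = 00010
  pos 7: 10000 XOR 11101 = 01101
  pos 8: 11010 XOR 11101 = 00111
Remainder (last 4 bits) = 0111. This is the CRC / FCS.

0111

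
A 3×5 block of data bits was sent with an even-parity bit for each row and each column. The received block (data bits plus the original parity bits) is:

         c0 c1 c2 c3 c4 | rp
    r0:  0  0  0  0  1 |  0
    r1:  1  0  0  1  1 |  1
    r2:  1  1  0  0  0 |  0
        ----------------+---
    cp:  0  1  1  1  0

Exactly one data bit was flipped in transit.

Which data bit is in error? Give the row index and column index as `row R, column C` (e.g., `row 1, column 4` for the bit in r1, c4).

Recompute each row's even parity and compare to rp:
  r0: data parity 1, sent rp 0 → mismatch
  r1: data parity 1, sent rp 1 → ok
  r2: data parity 0, sent rp 0 → ok
Recompute each column's even parity and compare to cp:
  c0: data parity 0, sent cp 0 → ok
  c1: data parity 1, sent cp 1 → ok
  c2: data parity 0, sent cp 1 → mismatch
  c3: data parity 1, sent cp 1 → ok
  c4: data parity 0, sent cp 0 → ok
Exactly one row (r0) and one column (c2) fail → the flipped bit is at their intersection.

row 0, column 2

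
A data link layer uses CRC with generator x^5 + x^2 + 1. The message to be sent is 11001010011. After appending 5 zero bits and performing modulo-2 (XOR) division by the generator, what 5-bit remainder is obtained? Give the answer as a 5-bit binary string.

10000

Append 5 zeros: 1100101001100000. Divide by 100101 (XOR where the leading bit is 1):
  pos 0: 110010 XOR 100101 = 010111
  pos 1: 101111 XOR 100101 = 001010
  pos 3: 101000 XOR 100101 = 001101
  pos 5: 110111 XOR 100101 = 010010
  pos 6: 100100 XOR 100101 = 000001
Remainder (last 5 bits) = 10000. This is the CRC / FCS.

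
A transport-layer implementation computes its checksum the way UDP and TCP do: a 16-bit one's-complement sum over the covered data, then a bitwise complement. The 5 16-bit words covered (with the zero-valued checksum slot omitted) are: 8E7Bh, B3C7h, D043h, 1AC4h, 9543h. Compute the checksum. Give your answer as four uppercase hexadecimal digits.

3D71

One's-complement addition (fold any carry out of bit 15 back into bit 0):
  0x8E7B + 0xB3C7 = 0x14242 → wrap carry → 0x4243
  0x4243 + 0xD043 = 0x11286 → wrap carry → 0x1287
  0x1287 + 0x1AC4 = 0x02D4B
  0x2D4B + 0x9543 = 0x0C28E
One's-complement sum = 0xC28E.
Checksum = ~0xC28E & 0xFFFF = 0x3D71.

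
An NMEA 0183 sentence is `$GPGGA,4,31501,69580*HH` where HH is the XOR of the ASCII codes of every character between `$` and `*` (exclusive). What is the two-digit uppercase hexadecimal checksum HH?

4A

XOR the ASCII codes of the payload characters:
  'G' = 0x47 → acc = 0x47
  'P' = 0x50 → acc = 0x17
  'G' = 0x47 → acc = 0x50
  'G' = 0x47 → acc = 0x17
  'A' = 0x41 → acc = 0x56
  ',' = 0x2C → acc = 0x7A
  '4' = 0x34 → acc = 0x4E
  ',' = 0x2C → acc = 0x62
  '3' = 0x33 → acc = 0x51
  '1' = 0x31 → acc = 0x60
  '5' = 0x35 → acc = 0x55
  '0' = 0x30 → acc = 0x65
  '1' = 0x31 → acc = 0x54
  ',' = 0x2C → acc = 0x78
  '6' = 0x36 → acc = 0x4E
  '9' = 0x39 → acc = 0x77
  '5' = 0x35 → acc = 0x42
  '8' = 0x38 → acc = 0x7A
  '0' = 0x30 → acc = 0x4A
Checksum = 0x4A.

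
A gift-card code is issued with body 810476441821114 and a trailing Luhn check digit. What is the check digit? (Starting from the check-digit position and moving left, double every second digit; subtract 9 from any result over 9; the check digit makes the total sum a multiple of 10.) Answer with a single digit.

9

Partial digits right→left: 4 1 1 1 2 8 1 4 4 6 7 4 0 1 8
Double every second digit counting from the check-digit position (so the 1st, 3rd, 5th, ... of the partial from the right).
  doubled (with −9 where >9): 8 2 4 2 8 5 0 7 → sum 36
  kept as-is: 1 1 8 4 6 4 1 → sum 25
Total = 36 + 25 = 61.
Check digit = (10 − (61 mod 10)) mod 10 = 9.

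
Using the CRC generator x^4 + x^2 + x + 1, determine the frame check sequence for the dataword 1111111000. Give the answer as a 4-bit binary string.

1101

Append 4 zeros: 11111110000000. Divide by 10111 (XOR where the leading bit is 1):
  pos 0: 11111 XOR 10111 = 01000
  pos 1: 10001 XOR 10111 = 00110
  pos 3: 11010 XOR 10111 = 01101
  pos 4: 11010 XOR 10111 = 01101
  pos 5: 11010 XOR 10111 = 01101
  pos 6: 11010 XOR 10111 = 01101
  pos 7: 11010 XOR 10111 = 01101
  pos 8: 11010 XOR 10111 = 01101
  pos 9: 11010 XOR 10111 = 01101
Remainder (last 4 bits) = 1101. This is the CRC / FCS.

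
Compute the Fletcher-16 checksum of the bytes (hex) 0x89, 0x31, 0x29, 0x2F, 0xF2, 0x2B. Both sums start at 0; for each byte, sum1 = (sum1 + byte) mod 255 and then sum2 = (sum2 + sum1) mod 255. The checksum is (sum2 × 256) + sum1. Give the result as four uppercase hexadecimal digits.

7231

Running sums (mod 255):
  after byte 0 (0x89): sum1=137, sum2=137
  after byte 1 (0x31): sum1=186, sum2=68
  after byte 2 (0x29): sum1=227, sum2=40
  after byte 3 (0x2F): sum1=19, sum2=59
  after byte 4 (0xF2): sum1=6, sum2=65
  after byte 5 (0x2B): sum1=49, sum2=114
Checksum = sum2·256 + sum1 = 114·256 + 49 = 29233 = 0x7231.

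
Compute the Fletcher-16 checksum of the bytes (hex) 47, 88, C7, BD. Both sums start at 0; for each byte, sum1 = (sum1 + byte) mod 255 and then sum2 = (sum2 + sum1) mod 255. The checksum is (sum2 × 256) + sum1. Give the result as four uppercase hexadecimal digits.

Running sums (mod 255):
  after byte 0 (47): sum1=71, sum2=71
  after byte 1 (88): sum1=207, sum2=23
  after byte 2 (C7): sum1=151, sum2=174
  after byte 3 (BD): sum1=85, sum2=4
Checksum = sum2·256 + sum1 = 4·256 + 85 = 1109 = 0x0455.

0455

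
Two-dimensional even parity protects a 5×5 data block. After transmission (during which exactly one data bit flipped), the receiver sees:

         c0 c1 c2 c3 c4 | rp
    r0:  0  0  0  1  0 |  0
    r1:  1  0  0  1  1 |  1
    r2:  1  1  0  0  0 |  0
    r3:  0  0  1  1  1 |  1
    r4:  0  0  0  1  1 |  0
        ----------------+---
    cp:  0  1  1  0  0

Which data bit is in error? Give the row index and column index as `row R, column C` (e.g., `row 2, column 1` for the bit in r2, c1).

row 0, column 4

Recompute each row's even parity and compare to rp:
  r0: data parity 1, sent rp 0 → mismatch
  r1: data parity 1, sent rp 1 → ok
  r2: data parity 0, sent rp 0 → ok
  r3: data parity 1, sent rp 1 → ok
  r4: data parity 0, sent rp 0 → ok
Recompute each column's even parity and compare to cp:
  c0: data parity 0, sent cp 0 → ok
  c1: data parity 1, sent cp 1 → ok
  c2: data parity 1, sent cp 1 → ok
  c3: data parity 0, sent cp 0 → ok
  c4: data parity 1, sent cp 0 → mismatch
Exactly one row (r0) and one column (c4) fail → the flipped bit is at their intersection.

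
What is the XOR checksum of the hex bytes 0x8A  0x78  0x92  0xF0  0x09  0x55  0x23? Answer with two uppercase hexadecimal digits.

XOR the bytes together:
  start with 0x8A
  0x8A ⊕ 0x78 = 0xF2
  0xF2 ⊕ 0x92 = 0x60
  0x60 ⊕ 0xF0 = 0x90
  0x90 ⊕ 0x09 = 0x99
  0x99 ⊕ 0x55 = 0xCC
  0xCC ⊕ 0x23 = 0xEF

EF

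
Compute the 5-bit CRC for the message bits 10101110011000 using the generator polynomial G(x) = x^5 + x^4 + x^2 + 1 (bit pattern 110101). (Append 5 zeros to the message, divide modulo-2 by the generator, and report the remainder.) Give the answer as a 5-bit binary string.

Append 5 zeros: 1010111001100000000. Divide by 110101 (XOR where the leading bit is 1):
  pos 0: 101011 XOR 110101 = 011110
  pos 1: 111101 XOR 110101 = 001000
  pos 3: 100000 XOR 110101 = 010101
  pos 4: 101011 XOR 110101 = 011110
  pos 5: 111101 XOR 110101 = 001000
  pos 7: 100000 XOR 110101 = 010101
  pos 8: 101010 XOR 110101 = 011111
  pos 9: 111110 XOR 110101 = 001011
  pos 11: 101100 XOR 110101 = 011001
  pos 12: 110010 XOR 110101 = 000111
Remainder (last 5 bits) = 01110. This is the CRC / FCS.

01110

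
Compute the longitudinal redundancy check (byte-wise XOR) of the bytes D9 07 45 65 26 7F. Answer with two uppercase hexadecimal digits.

A7

XOR the bytes together:
  start with 0xD9
  0xD9 ⊕ 0x07 = 0xDE
  0xDE ⊕ 0x45 = 0x9B
  0x9B ⊕ 0x65 = 0xFE
  0xFE ⊕ 0x26 = 0xD8
  0xD8 ⊕ 0x7F = 0xA7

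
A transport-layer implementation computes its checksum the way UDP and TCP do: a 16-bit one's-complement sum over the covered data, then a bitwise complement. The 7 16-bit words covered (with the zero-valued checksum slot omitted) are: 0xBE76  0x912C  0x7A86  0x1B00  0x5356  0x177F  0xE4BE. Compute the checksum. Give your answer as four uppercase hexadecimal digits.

CB41

One's-complement addition (fold any carry out of bit 15 back into bit 0):
  0xBE76 + 0x912C = 0x14FA2 → wrap carry → 0x4FA3
  0x4FA3 + 0x7A86 = 0x0CA29
  0xCA29 + 0x1B00 = 0x0E529
  0xE529 + 0x5356 = 0x1387F → wrap carry → 0x3880
  0x3880 + 0x177F = 0x04FFF
  0x4FFF + 0xE4BE = 0x134BD → wrap carry → 0x34BE
One's-complement sum = 0x34BE.
Checksum = ~0x34BE & 0xFFFF = 0xCB41.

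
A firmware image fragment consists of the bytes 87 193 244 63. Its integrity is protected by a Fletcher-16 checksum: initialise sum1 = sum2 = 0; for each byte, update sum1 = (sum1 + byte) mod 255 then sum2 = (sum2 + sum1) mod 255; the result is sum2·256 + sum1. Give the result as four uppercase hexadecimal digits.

Running sums (mod 255):
  after byte 0 (87): sum1=87, sum2=87
  after byte 1 (193): sum1=25, sum2=112
  after byte 2 (244): sum1=14, sum2=126
  after byte 3 (63): sum1=77, sum2=203
Checksum = sum2·256 + sum1 = 203·256 + 77 = 52045 = 0xCB4D.

CB4D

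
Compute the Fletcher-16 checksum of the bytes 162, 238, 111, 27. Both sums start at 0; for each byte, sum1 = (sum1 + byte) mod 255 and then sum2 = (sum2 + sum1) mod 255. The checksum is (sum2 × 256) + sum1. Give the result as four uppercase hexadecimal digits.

511C

Running sums (mod 255):
  after byte 0 (162): sum1=162, sum2=162
  after byte 1 (238): sum1=145, sum2=52
  after byte 2 (111): sum1=1, sum2=53
  after byte 3 (27): sum1=28, sum2=81
Checksum = sum2·256 + sum1 = 81·256 + 28 = 20764 = 0x511C.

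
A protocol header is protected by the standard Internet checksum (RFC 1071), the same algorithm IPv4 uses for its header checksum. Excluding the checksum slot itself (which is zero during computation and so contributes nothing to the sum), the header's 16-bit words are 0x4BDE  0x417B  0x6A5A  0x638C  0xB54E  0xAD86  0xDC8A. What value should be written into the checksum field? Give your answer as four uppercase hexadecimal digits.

One's-complement addition (fold any carry out of bit 15 back into bit 0):
  0x4BDE + 0x417B = 0x08D59
  0x8D59 + 0x6A5A = 0x0F7B3
  0xF7B3 + 0x638C = 0x15B3F → wrap carry → 0x5B40
  0x5B40 + 0xB54E = 0x1108E → wrap carry → 0x108F
  0x108F + 0xAD86 = 0x0BE15
  0xBE15 + 0xDC8A = 0x19A9F → wrap carry → 0x9AA0
One's-complement sum = 0x9AA0.
Checksum = ~0x9AA0 & 0xFFFF = 0x655F.

655F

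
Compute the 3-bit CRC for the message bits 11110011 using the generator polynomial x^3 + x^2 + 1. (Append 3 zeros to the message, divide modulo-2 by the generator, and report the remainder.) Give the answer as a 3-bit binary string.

Append 3 zeros: 11110011000. Divide by 1101 (XOR where the leading bit is 1):
  pos 0: 1111 XOR 1101 = 0010
  pos 2: 1000 XOR 1101 = 0101
  pos 3: 1011 XOR 1101 = 0110
  pos 4: 1101 XOR 1101 = 0000
Remainder (last 3 bits) = 000. This is the CRC / FCS.

000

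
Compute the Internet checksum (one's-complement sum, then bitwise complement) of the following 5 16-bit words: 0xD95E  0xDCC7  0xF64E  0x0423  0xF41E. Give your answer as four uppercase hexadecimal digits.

One's-complement addition (fold any carry out of bit 15 back into bit 0):
  0xD95E + 0xDCC7 = 0x1B625 → wrap carry → 0xB626
  0xB626 + 0xF64E = 0x1AC74 → wrap carry → 0xAC75
  0xAC75 + 0x0423 = 0x0B098
  0xB098 + 0xF41E = 0x1A4B6 → wrap carry → 0xA4B7
One's-complement sum = 0xA4B7.
Checksum = ~0xA4B7 & 0xFFFF = 0x5B48.

5B48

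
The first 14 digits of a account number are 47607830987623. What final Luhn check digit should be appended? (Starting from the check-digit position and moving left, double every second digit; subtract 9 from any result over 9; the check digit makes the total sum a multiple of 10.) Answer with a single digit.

4

Partial digits right→left: 3 2 6 7 8 9 0 3 8 7 0 6 7 4
Double every second digit counting from the check-digit position (so the 1st, 3rd, 5th, ... of the partial from the right).
  doubled (with −9 where >9): 6 3 7 0 7 0 5 → sum 28
  kept as-is: 2 7 9 3 7 6 4 → sum 38
Total = 28 + 38 = 66.
Check digit = (10 − (66 mod 10)) mod 10 = 4.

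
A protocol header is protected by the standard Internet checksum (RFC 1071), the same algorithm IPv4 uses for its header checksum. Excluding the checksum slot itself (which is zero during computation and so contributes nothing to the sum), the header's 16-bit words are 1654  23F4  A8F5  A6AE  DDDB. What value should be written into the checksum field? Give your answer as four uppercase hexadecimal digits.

One's-complement addition (fold any carry out of bit 15 back into bit 0):
  0x1654 + 0x23F4 = 0x03A48
  0x3A48 + 0xA8F5 = 0x0E33D
  0xE33D + 0xA6AE = 0x189EB → wrap carry → 0x89EC
  0x89EC + 0xDDDB = 0x167C7 → wrap carry → 0x67C8
One's-complement sum = 0x67C8.
Checksum = ~0x67C8 & 0xFFFF = 0x9837.

9837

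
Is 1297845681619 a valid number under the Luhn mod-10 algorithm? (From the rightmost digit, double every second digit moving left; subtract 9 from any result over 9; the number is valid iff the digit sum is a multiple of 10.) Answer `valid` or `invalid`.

valid

From the right, keep odd positions and double even positions (subtract 9 from any doubled value over 9):
  doubled (positions 2,4,...): 2 2 3 8 5 4 → sum 24
  kept (positions 1,3,...): 9 6 8 5 8 9 1 → sum 46
Total = 70.
70 mod 10 = 0, so the number is valid.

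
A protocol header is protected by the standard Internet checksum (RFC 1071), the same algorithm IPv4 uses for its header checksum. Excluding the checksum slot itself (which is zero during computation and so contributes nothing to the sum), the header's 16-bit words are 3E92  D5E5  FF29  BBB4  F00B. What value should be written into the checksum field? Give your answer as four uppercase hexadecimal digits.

One's-complement addition (fold any carry out of bit 15 back into bit 0):
  0x3E92 + 0xD5E5 = 0x11477 → wrap carry → 0x1478
  0x1478 + 0xFF29 = 0x113A1 → wrap carry → 0x13A2
  0x13A2 + 0xBBB4 = 0x0CF56
  0xCF56 + 0xF00B = 0x1BF61 → wrap carry → 0xBF62
One's-complement sum = 0xBF62.
Checksum = ~0xBF62 & 0xFFFF = 0x409D.

409D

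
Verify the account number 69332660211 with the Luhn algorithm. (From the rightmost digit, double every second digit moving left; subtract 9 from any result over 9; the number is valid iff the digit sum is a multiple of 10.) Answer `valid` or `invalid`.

From the right, keep odd positions and double even positions (subtract 9 from any doubled value over 9):
  doubled (positions 2,4,...): 2 0 3 6 9 → sum 20
  kept (positions 1,3,...): 1 2 6 2 3 6 → sum 20
Total = 40.
40 mod 10 = 0, so the number is valid.

valid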